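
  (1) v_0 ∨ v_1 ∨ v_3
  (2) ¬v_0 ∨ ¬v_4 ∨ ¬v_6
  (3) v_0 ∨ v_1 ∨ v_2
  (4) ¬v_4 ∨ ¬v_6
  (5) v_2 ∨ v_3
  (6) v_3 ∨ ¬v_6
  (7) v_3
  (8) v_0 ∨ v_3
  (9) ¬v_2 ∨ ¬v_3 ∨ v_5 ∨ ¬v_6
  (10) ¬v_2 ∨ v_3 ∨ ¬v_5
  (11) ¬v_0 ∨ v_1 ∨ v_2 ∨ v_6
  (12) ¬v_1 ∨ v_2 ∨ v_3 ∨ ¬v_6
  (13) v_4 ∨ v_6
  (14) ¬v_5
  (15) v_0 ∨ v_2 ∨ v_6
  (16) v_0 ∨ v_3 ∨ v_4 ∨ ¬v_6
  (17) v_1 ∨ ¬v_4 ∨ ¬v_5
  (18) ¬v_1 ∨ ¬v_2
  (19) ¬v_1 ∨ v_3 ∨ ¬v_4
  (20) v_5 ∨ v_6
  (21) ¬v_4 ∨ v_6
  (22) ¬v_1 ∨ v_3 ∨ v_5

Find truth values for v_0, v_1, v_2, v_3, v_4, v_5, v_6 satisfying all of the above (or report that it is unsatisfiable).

Unit clause (v_3) forces v_3 = True.
Unit clause (¬v_5) forces v_5 = False.
In (v_5 ∨ v_6) only v_6 is left, so v_6 = True.
In (¬v_4 ∨ ¬v_6) only ¬v_4 is left, so v_4 = False.
In (¬v_2 ∨ ¬v_3 ∨ v_5 ∨ ¬v_6) only ¬v_2 is left, so v_2 = False.
Set v_0 = True.
Set v_1 = True.
All clauses satisfied.

v_0: True, v_1: True, v_2: False, v_3: True, v_4: False, v_5: False, v_6: True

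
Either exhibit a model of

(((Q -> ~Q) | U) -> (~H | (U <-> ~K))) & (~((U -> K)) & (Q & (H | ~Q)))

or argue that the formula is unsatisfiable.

Q: True; H: True; U: True; K: False

  ((Q -> ~Q) | U) -> (~H | (U <-> ~K)) = True
    (Q -> ~Q) | U = True
      Q -> ~Q = False
        ~Q = False
    ~H | (U <-> ~K) = True
      ~H = False
      U <-> ~K = True
        ~K = True
  ~((U -> K)) & (Q & (H | ~Q)) = True
    ~((U -> K)) = True
      U -> K = False
    Q & (H | ~Q) = True
      H | ~Q = True
        ~Q = False
Both conjuncts True, so the formula holds.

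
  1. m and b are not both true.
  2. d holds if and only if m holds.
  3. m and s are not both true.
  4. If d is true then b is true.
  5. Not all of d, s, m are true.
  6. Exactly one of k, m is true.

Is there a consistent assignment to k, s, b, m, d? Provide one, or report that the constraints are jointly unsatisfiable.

k = True; s = False; b = True; m = False; d = False

  (1) m=F, b=T — not both ✓
  (2) d=F, m=F — same ✓
  (3) m=F, s=F — not both ✓
  (4) d=F ⇒ b: vacuous ✓
  (5) {d, s, m}: 0/3 true — not all ✓
  (6) {k, m}: 1 true — exactly one ✓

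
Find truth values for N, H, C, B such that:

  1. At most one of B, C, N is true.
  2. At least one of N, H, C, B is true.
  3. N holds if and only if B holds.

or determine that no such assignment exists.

N=F, H=T, C=F, B=F

  (1) {B, C, N}: 0 true — at most one ✓
  (2) {N, H, C, B}: 1 true — at least one ✓
  (3) N=F, B=F — same ✓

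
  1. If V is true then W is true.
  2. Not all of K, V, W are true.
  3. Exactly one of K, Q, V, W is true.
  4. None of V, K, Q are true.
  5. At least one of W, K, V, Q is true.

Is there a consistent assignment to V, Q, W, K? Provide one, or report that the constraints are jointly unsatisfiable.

V: False, Q: False, W: True, K: False

  (1) V=F ⇒ W: vacuous ✓
  (2) {K, V, W}: 1/3 true — not all ✓
  (3) {K, Q, V, W}: 1 true — exactly one ✓
  (4) {V, K, Q}: 0 true — none ✓
  (5) {W, K, V, Q}: 1 true — at least one ✓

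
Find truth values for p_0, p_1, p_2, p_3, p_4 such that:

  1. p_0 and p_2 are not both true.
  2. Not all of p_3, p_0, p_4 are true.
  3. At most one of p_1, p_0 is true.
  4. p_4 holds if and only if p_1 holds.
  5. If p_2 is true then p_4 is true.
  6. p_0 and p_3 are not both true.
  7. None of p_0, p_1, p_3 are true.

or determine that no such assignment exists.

p_0: False; p_1: False; p_2: False; p_3: False; p_4: False

  (1) p_0=F, p_2=F — not both ✓
  (2) {p_3, p_0, p_4}: 0/3 true — not all ✓
  (3) {p_1, p_0}: 0 true — at most one ✓
  (4) p_4=F, p_1=F — same ✓
  (5) p_2=F ⇒ p_4: vacuous ✓
  (6) p_0=F, p_3=F — not both ✓
  (7) {p_0, p_1, p_3}: 0 true — none ✓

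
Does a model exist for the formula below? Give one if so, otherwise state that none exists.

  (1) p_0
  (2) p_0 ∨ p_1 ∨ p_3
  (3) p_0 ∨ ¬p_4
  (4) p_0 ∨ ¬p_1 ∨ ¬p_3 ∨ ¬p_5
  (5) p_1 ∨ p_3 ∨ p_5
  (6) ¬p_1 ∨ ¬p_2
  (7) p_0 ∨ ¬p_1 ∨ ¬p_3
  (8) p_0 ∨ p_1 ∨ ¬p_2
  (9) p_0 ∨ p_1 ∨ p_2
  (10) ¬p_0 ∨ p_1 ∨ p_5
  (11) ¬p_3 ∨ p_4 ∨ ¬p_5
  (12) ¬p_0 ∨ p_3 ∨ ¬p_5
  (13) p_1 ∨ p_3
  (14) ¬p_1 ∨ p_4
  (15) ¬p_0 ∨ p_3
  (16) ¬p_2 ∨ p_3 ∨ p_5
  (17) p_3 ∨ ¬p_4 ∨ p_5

Unit clause (p_0) forces p_0 = True.
In (¬p_0 ∨ p_3) only p_3 is left, so p_3 = True.
Set p_1 = True.
  then (¬p_1 ∨ ¬p_2) forces p_2 = False.
  then (¬p_1 ∨ p_4) forces p_4 = True.
Set p_5 = False.
All clauses satisfied.

p_0 = True, p_1 = True, p_2 = False, p_3 = True, p_4 = True, p_5 = False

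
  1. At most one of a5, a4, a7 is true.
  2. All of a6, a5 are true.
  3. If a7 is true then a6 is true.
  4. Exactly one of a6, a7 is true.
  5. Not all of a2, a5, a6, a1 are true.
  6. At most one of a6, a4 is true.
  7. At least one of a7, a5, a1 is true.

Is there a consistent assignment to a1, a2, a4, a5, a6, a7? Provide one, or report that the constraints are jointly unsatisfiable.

a1: False, a2: False, a4: False, a5: True, a6: True, a7: False

  (1) {a5, a4, a7}: 1 true — at most one ✓
  (2) {a6, a5}: all 2 true ✓
  (3) a7=F ⇒ a6: vacuous ✓
  (4) {a6, a7}: 1 true — exactly one ✓
  (5) {a2, a5, a6, a1}: 2/4 true — not all ✓
  (6) {a6, a4}: 1 true — at most one ✓
  (7) {a7, a5, a1}: 1 true — at least one ✓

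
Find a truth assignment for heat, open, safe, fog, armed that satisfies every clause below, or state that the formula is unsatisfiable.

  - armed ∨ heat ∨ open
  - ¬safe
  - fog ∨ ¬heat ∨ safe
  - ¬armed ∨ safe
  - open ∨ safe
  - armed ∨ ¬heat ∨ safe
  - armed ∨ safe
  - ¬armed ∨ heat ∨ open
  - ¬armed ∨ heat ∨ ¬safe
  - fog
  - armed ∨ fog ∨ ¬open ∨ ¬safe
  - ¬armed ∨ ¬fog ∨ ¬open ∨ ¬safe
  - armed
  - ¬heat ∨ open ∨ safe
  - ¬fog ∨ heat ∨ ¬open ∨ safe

No satisfying assignment exists.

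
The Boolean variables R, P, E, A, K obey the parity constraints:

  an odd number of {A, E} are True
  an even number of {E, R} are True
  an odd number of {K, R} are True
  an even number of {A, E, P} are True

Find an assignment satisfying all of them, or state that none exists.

R = True, P = True, E = True, A = False, K = False

{A, E}: 1 true → odd ✓
{E, R}: 2 true → even ✓
{K, R}: 1 true → odd ✓
{A, E, P}: 2 true → even ✓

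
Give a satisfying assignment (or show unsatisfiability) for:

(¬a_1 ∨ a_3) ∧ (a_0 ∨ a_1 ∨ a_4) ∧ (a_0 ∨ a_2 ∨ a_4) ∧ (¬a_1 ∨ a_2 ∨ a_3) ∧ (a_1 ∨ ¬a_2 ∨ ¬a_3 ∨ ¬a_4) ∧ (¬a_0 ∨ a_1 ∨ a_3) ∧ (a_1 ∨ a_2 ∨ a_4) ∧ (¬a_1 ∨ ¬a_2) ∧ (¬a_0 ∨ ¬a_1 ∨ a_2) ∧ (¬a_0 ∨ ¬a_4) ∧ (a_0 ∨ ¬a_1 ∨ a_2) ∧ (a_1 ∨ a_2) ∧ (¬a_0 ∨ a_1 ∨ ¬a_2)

Set a_0 = False.
Set a_1 = False.
  then (a_0 ∨ a_1 ∨ a_4) forces a_4 = True.
  then (a_1 ∨ a_2) forces a_2 = True.
  then (a_1 ∨ ¬a_2 ∨ ¬a_3 ∨ ¬a_4) forces a_3 = False.
All clauses satisfied.

a_0 = False, a_1 = False, a_2 = True, a_3 = False, a_4 = True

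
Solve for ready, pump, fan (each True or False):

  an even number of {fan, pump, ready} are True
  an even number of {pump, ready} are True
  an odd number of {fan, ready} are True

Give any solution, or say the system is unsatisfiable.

ready = True, pump = True, fan = False

{fan, pump, ready}: 2 true → even ✓
{pump, ready}: 2 true → even ✓
{fan, ready}: 1 true → odd ✓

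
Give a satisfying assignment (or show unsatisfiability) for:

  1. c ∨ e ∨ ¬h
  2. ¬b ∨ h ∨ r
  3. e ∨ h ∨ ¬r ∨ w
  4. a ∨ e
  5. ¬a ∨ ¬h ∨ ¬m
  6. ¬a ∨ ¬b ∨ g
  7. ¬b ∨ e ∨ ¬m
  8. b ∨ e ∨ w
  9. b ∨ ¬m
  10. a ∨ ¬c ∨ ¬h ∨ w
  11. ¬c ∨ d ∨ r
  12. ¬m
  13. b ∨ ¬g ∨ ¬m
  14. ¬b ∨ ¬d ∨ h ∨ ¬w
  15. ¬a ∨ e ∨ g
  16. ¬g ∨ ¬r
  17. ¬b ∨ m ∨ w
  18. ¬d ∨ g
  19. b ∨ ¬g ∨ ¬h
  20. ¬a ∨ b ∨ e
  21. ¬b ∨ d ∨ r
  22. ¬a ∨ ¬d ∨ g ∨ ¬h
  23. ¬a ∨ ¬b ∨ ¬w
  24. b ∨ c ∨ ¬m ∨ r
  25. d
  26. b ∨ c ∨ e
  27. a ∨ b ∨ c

e=T; r=F; b=F; a=F; c=T; m=F; h=F; w=F; g=T; d=T

Unit clause (¬m) forces m = False.
Unit clause (d) forces d = True.
In (¬d ∨ g) only g is left, so g = True.
In (¬g ∨ ¬r) only ¬r is left, so r = False.
Set e = True.
Set b = False.
  then (b ∨ ¬g ∨ ¬h) forces h = False.
Set a = False.
  then (a ∨ b ∨ c) forces c = True.
Set w = False.
All clauses satisfied.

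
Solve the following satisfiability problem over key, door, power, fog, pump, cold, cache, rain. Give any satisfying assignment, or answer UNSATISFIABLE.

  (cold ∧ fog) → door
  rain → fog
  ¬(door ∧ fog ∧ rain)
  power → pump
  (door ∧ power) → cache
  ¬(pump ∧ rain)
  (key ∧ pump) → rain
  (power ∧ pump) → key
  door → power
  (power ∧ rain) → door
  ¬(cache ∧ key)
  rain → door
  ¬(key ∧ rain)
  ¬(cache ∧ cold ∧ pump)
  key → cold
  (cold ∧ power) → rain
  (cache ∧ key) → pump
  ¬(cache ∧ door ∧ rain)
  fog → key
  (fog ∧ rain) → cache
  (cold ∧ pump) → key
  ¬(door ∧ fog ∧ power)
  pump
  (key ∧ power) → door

key = False; door = False; power = False; fog = False; pump = True; cold = False; cache = False; rain = False

Unit clause (pump) forces pump = True.
In (¬pump ∨ ¬rain) only ¬rain is left, so rain = False.
In (¬key ∨ ¬pump ∨ rain) only ¬key is left, so key = False.
In (key ∨ ¬power ∨ ¬pump) only ¬power is left, so power = False.
In (¬fog ∨ key) only ¬fog is left, so fog = False.
In (¬cold ∨ key ∨ ¬pump) only ¬cold is left, so cold = False.
In (¬door ∨ power) only ¬door is left, so door = False.
Set cache = False.
All clauses satisfied.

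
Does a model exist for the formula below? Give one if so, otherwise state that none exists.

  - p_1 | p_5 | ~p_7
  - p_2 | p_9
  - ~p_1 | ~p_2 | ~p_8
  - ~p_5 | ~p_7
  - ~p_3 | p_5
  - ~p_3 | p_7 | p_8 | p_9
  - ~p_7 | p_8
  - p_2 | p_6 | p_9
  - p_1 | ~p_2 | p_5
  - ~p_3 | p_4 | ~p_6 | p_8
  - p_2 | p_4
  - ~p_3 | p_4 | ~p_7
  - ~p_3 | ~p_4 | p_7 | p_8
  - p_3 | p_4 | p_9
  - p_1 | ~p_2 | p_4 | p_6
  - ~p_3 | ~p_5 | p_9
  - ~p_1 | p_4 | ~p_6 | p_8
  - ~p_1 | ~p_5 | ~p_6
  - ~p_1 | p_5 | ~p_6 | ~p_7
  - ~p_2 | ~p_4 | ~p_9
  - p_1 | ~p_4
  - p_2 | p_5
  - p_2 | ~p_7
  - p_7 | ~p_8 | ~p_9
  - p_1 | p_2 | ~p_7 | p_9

p_1=F, p_2=T, p_3=F, p_4=F, p_5=T, p_6=T, p_7=F, p_8=F, p_9=T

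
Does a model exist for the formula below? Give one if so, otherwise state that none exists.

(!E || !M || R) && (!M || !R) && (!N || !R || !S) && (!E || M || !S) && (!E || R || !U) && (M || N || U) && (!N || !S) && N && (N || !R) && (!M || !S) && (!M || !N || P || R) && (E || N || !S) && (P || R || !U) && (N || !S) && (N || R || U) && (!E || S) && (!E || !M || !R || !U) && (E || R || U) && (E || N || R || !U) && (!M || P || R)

S: False, M: False, U: False, E: False, P: True, R: True, N: True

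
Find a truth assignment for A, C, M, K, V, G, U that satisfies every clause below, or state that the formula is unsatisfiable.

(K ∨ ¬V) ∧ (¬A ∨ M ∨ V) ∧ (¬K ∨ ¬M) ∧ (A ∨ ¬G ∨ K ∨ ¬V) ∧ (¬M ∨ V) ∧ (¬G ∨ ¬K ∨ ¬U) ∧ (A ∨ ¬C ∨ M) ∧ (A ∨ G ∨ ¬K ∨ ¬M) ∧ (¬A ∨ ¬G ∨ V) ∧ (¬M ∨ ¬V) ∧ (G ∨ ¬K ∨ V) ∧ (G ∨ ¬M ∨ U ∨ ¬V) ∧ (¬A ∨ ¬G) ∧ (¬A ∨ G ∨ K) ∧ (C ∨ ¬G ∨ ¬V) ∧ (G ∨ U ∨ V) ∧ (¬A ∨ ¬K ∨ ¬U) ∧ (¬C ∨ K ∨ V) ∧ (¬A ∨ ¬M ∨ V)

A = False, C = False, M = False, K = False, V = False, G = True, U = True

Set A = False.
Set C = False.
Try M = True:
  (¬K ∨ ¬M) forces K = False.
  (K ∨ ¬V) forces V = False.
  clause (¬M ∨ V) is falsified — backtrack.
So M = False.
Set K = False.
  then (K ∨ ¬V) forces V = False.
Set G = True.
Set U = True.
All clauses satisfied.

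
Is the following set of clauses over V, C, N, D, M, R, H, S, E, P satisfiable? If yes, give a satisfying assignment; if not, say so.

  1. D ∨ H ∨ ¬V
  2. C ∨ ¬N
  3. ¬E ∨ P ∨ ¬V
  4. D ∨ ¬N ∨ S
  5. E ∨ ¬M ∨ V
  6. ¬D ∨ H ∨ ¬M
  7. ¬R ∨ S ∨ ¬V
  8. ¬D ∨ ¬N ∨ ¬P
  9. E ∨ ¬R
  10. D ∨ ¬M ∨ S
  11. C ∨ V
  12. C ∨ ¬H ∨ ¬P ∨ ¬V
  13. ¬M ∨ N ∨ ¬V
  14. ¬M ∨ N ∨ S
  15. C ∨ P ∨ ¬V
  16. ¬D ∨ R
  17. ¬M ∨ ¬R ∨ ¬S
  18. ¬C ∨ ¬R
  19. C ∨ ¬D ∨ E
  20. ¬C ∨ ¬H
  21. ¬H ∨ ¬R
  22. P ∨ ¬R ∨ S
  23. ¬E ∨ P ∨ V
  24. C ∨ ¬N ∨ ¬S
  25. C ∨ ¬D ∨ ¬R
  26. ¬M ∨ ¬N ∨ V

Set V = False.
  then (C ∨ V) forces C = True.
  then (¬C ∨ ¬R) forces R = False.
  then (¬C ∨ ¬H) forces H = False.
  then (¬D ∨ R) forces D = False.
Set N = False.
Set M = False.
Set S = True.
Set E = False.
Set P = True.
All clauses satisfied.

V=F; C=T; N=F; D=F; M=F; R=F; H=F; S=T; E=F; P=T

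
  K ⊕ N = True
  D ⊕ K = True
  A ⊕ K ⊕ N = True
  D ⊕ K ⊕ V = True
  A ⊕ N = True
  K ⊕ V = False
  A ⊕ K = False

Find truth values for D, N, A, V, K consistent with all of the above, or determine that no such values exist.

D = True, N = True, A = False, V = False, K = False

K ⊕ N = F ⊕ T = True ✓
D ⊕ K = T ⊕ F = True ✓
A ⊕ K ⊕ N = F ⊕ F ⊕ T = True ✓
D ⊕ K ⊕ V = T ⊕ F ⊕ F = True ✓
A ⊕ N = F ⊕ T = True ✓
K ⊕ V = F ⊕ F = False ✓
A ⊕ K = F ⊕ F = False ✓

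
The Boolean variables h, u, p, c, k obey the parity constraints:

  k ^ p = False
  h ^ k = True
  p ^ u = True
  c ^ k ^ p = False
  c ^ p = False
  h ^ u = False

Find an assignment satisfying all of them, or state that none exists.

h = True, u = True, p = False, c = False, k = False

k ^ p = F ^ F = False ✓
h ^ k = T ^ F = True ✓
p ^ u = F ^ T = True ✓
c ^ k ^ p = F ^ F ^ F = False ✓
c ^ p = F ^ F = False ✓
h ^ u = T ^ T = False ✓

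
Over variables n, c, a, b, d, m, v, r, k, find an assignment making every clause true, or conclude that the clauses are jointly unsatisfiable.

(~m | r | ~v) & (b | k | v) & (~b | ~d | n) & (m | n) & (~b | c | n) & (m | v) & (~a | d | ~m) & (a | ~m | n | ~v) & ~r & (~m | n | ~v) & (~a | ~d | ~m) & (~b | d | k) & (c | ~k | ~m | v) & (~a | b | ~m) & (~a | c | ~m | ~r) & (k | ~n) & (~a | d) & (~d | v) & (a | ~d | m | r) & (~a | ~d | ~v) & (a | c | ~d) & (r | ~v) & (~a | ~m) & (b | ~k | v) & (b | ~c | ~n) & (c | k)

n = False; c = True; a = False; b = True; d = False; m = True; v = False; r = False; k = True

Unit clause (~r) forces r = False.
In (r | ~v) only ~v is left, so v = False.
In (m | v) only m is left, so m = True.
In (~d | v) only ~d is left, so d = False.
In (~a | ~m) only ~a is left, so a = False.
Set n = False.
Try c = False:
  (~b | c | n) forces b = False.
  (b | k | v) forces k = True.
  clause (c | ~k | ~m | v) is falsified — backtrack.
So c = True.
Try b = False:
  (b | k | v) forces k = True.
  clause (b | ~k | v) is falsified — backtrack.
So b = True.
  then (~b | d | k) forces k = True.
All clauses satisfied.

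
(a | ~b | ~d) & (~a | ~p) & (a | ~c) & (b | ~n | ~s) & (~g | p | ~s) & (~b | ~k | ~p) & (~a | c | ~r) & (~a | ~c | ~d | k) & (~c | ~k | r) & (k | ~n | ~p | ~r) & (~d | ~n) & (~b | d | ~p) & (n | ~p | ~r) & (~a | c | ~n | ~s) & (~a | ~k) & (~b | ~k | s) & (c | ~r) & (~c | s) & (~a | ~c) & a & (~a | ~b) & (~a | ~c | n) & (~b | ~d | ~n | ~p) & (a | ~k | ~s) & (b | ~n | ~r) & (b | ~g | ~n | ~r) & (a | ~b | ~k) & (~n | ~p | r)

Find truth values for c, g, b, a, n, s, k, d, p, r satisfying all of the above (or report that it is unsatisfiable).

Unit clause (a) forces a = True.
In (~a | ~b) only ~b is left, so b = False.
In (~a | ~p) only ~p is left, so p = False.
In (~a | ~k) only ~k is left, so k = False.
In (~a | ~c) only ~c is left, so c = False.
In (~a | c | ~r) only ~r is left, so r = False.
Set g = False.
Set n = False.
Set s = True.
Set d = False.
All clauses satisfied.

c: False, g: False, b: False, a: True, n: False, s: True, k: False, d: False, p: False, r: False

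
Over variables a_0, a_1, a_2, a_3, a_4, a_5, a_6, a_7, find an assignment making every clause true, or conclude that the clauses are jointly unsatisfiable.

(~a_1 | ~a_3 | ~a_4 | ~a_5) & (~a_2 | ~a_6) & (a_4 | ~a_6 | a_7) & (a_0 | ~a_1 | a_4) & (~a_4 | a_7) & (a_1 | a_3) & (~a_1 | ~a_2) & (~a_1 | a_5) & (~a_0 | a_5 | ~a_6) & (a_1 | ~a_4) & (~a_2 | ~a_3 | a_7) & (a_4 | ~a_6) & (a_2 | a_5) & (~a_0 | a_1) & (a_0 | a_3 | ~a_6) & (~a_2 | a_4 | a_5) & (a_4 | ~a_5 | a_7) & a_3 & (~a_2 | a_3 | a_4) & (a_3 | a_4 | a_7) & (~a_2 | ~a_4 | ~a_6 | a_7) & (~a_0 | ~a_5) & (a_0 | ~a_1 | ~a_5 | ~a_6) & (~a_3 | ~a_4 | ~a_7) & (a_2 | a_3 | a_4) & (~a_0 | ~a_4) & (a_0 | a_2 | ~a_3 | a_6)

a_0 = False, a_1 = False, a_2 = True, a_3 = True, a_4 = False, a_5 = True, a_6 = False, a_7 = True

Unit clause (a_3) forces a_3 = True.
Try a_0 = True:
  (~a_0 | a_1) forces a_1 = True.
  (~a_1 | ~a_2) forces a_2 = False.
  (~a_1 | a_5) forces a_5 = True.
  clause (~a_0 | ~a_5) is falsified — backtrack.
So a_0 = False.
Set a_1 = False.
  then (a_1 | ~a_4) forces a_4 = False.
  then (a_4 | ~a_6) forces a_6 = False.
  then (a_0 | a_2 | ~a_3 | a_6) forces a_2 = True.
  then (~a_2 | ~a_3 | a_7) forces a_7 = True.
  then (~a_2 | a_4 | a_5) forces a_5 = True.
All clauses satisfied.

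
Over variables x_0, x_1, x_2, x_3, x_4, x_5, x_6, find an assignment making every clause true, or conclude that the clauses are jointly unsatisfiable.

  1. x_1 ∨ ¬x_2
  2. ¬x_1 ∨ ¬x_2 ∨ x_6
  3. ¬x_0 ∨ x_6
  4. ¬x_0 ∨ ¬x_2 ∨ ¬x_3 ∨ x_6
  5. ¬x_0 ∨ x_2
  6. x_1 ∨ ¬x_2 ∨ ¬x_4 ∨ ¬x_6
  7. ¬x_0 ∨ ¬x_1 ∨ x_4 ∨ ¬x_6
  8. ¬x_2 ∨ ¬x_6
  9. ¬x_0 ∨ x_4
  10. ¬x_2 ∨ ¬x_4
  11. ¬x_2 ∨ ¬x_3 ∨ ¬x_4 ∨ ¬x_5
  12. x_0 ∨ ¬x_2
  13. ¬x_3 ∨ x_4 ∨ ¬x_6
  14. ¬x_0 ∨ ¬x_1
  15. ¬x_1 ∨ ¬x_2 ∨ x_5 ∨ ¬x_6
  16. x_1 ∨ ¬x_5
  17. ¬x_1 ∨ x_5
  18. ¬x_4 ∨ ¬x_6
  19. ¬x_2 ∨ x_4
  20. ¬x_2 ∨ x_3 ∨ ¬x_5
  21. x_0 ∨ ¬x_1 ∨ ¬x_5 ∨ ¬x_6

Try x_0 = True:
  (¬x_0 ∨ x_6) forces x_6 = True.
  (¬x_0 ∨ x_2) forces x_2 = True.
  clause (¬x_2 ∨ ¬x_6) is falsified — backtrack.
So x_0 = False.
  then (x_0 ∨ ¬x_2) forces x_2 = False.
Set x_1 = False.
  then (x_1 ∨ ¬x_5) forces x_5 = False.
Set x_3 = True.
Set x_4 = True.
  then (¬x_4 ∨ ¬x_6) forces x_6 = False.
All clauses satisfied.

x_0=F, x_1=F, x_2=F, x_3=T, x_4=T, x_5=F, x_6=F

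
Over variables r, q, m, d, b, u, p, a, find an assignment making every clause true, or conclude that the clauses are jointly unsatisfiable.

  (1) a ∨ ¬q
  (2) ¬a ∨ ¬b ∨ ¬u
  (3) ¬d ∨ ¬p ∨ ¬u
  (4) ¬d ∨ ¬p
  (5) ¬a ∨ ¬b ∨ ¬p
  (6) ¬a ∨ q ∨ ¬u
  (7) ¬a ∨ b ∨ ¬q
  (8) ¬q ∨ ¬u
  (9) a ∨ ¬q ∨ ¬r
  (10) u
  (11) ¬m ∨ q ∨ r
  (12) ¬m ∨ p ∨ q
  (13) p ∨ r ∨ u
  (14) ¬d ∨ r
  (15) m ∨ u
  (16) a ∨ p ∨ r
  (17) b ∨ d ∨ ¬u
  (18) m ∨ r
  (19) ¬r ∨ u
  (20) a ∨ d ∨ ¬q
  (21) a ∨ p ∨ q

Unit clause (u) forces u = True.
In (¬q ∨ ¬u) only ¬q is left, so q = False.
In (¬a ∨ q ∨ ¬u) only ¬a is left, so a = False.
In (a ∨ p ∨ q) only p is left, so p = True.
In (¬d ∨ ¬p ∨ ¬u) only ¬d is left, so d = False.
In (b ∨ d ∨ ¬u) only b is left, so b = True.
Try r = False:
  (¬m ∨ q ∨ r) forces m = False.
  clause (m ∨ r) is falsified — backtrack.
So r = True.
Set m = True.
All clauses satisfied.

r: True; q: False; m: True; d: False; b: True; u: True; p: True; a: False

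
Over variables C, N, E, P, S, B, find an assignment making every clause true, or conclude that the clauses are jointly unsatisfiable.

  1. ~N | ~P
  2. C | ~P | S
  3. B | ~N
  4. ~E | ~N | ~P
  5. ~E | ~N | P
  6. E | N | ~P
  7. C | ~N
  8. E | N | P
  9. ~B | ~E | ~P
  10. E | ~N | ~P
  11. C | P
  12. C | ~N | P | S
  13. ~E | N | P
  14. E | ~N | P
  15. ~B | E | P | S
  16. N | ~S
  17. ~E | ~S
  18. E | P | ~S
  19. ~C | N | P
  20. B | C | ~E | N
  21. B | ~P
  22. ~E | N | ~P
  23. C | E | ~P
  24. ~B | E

UNSATISFIABLE

Case P = True:
  (~N | ~P) forces N = False.
  (E | N | ~P) forces E = True.
  Clause (~E | N | ~P) is falsified — contradiction.
Case P = False:
  (C | P) forces C = True.
  (~C | N | P) forces N = True.
  (B | ~N) forces B = True.
  (~E | ~N | P) forces E = False.
  Clause (E | ~N | P) is falsified — contradiction.
Both cases fail, so the formula is unsatisfiable.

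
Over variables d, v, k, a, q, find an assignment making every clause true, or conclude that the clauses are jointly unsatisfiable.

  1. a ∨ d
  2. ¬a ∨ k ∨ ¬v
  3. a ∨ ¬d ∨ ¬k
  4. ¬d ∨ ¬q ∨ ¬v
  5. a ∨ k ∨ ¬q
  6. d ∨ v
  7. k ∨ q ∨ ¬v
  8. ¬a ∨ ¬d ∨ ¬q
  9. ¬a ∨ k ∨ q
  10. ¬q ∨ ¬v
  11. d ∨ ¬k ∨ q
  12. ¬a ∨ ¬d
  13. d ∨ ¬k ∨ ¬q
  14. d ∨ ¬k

d: True; v: False; k: False; a: False; q: False

Try d = False:
  (a ∨ d) forces a = True.
  (d ∨ v) forces v = True.
  (¬a ∨ k ∨ ¬v) forces k = True.
  clause (d ∨ ¬k) is falsified — backtrack.
So d = True.
  then (¬a ∨ ¬d) forces a = False.
  then (a ∨ ¬d ∨ ¬k) forces k = False.
  then (a ∨ k ∨ ¬q) forces q = False.
  then (k ∨ q ∨ ¬v) forces v = False.
All clauses satisfied.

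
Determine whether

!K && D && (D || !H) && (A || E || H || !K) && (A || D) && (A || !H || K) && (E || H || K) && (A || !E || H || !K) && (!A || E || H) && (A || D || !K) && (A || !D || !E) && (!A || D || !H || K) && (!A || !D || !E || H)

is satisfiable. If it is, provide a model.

K = False; E = False; D = True; H = True; A = True

Unit clause (!K) forces K = False.
Unit clause (D) forces D = True.
Set E = False.
  then (E || H || K) forces H = True.
  then (A || !H || K) forces A = True.
All clauses satisfied.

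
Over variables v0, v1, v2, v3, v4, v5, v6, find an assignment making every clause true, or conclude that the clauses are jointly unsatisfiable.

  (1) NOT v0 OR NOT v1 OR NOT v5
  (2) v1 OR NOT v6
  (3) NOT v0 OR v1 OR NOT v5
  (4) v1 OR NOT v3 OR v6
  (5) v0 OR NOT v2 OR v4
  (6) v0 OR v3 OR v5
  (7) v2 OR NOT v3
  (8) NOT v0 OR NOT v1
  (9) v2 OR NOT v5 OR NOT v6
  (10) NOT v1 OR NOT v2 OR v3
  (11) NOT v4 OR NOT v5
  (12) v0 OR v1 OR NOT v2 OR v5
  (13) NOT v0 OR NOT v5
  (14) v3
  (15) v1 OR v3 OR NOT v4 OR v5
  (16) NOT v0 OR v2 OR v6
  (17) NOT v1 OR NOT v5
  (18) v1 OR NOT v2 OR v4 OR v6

v0=F; v1=T; v2=T; v3=T; v4=T; v5=F; v6=F

Unit clause (v3) forces v3 = True.
In (v2 OR NOT v3) only v2 is left, so v2 = True.
Set v0 = False.
  then (v0 OR NOT v2 OR v4) forces v4 = True.
  then (NOT v4 OR NOT v5) forces v5 = False.
  then (v0 OR v1 OR NOT v2 OR v5) forces v1 = True.
Set v6 = False.
All clauses satisfied.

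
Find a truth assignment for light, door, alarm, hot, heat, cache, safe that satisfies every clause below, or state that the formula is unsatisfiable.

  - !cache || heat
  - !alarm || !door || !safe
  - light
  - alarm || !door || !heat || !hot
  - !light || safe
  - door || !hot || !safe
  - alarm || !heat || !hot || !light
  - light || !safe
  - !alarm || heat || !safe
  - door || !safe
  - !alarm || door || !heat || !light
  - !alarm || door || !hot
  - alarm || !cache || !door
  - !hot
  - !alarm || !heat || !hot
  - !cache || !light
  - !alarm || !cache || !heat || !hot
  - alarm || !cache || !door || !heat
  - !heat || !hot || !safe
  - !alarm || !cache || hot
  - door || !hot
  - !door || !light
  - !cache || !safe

No satisfying assignment exists.

Case light = True:
  (!light || safe) forces safe = True.
  (door || !safe) forces door = True.
  Clause (!door || !light) is falsified — contradiction.
Case light = False:
  Clause (light) is falsified — contradiction.
Both cases fail, so the formula is unsatisfiable.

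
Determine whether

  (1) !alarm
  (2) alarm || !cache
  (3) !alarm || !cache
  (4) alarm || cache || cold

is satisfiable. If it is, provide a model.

cold: True, alarm: False, cache: False

Unit clause (!alarm) forces alarm = False.
In (alarm || !cache) only !cache is left, so cache = False.
In (alarm || cache || cold) only cold is left, so cold = True.
All clauses satisfied.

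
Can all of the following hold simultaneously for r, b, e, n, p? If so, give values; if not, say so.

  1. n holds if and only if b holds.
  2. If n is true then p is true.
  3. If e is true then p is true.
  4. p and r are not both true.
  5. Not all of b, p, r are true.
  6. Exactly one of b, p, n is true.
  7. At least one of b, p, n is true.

r: False, b: False, e: True, n: False, p: True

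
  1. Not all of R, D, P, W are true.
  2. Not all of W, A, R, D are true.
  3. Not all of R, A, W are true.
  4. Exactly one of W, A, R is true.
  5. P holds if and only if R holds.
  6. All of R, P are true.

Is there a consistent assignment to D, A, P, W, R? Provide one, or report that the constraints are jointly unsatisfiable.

D: True, A: False, P: True, W: False, R: True

  (1) {R, D, P, W}: 3/4 true — not all ✓
  (2) {W, A, R, D}: 2/4 true — not all ✓
  (3) {R, A, W}: 1/3 true — not all ✓
  (4) {W, A, R}: 1 true — exactly one ✓
  (5) P=T, R=T — same ✓
  (6) {R, P}: all 2 true ✓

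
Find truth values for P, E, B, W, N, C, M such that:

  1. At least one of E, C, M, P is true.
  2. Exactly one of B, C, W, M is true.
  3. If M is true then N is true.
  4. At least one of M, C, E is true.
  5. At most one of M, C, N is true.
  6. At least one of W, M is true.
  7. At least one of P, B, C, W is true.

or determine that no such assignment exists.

P = True, E = True, B = False, W = True, N = False, C = False, M = False

  (1) {E, C, M, P}: 2 true — at least one ✓
  (2) {B, C, W, M}: 1 true — exactly one ✓
  (3) M=F ⇒ N: vacuous ✓
  (4) {M, C, E}: 1 true — at least one ✓
  (5) {M, C, N}: 0 true — at most one ✓
  (6) {W, M}: 1 true — at least one ✓
  (7) {P, B, C, W}: 2 true — at least one ✓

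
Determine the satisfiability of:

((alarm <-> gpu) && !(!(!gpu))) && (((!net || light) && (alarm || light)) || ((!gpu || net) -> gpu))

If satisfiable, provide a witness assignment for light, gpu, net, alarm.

light = True, gpu = False, net = False, alarm = False

  (alarm <-> gpu) && !(!(!gpu)) = True
    alarm <-> gpu = True
    !(!(!gpu)) = True
      !(!gpu) = False
        !gpu = True
  ((!net || light) && (alarm || light)) || ((!gpu || net) -> gpu) = True
    (!net || light) && (alarm || light) = True
      !net || light = True
        !net = True
      alarm || light = True
    (!gpu || net) -> gpu = False
      !gpu || net = True
        !gpu = True
Both conjuncts True, so the formula holds.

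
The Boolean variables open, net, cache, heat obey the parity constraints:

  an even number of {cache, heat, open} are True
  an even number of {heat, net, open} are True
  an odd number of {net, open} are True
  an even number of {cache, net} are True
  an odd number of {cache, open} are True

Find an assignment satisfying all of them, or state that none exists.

open = False, net = True, cache = True, heat = True

{cache, heat, open}: 2 true → even ✓
{heat, net, open}: 2 true → even ✓
{net, open}: 1 true → odd ✓
{cache, net}: 2 true → even ✓
{cache, open}: 1 true → odd ✓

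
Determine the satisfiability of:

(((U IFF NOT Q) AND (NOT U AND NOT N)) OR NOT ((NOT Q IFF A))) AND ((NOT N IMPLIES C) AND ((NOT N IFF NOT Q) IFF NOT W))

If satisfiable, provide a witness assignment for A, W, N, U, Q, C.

A=F, W=F, N=F, U=F, Q=F, C=T

  ((U IFF NOT Q) AND (NOT U AND NOT N)) OR NOT ((NOT Q IFF A)) = True
    (U IFF NOT Q) AND (NOT U AND NOT N) = False
      U IFF NOT Q = False
        NOT Q = True
      NOT U AND NOT N = True
        NOT U = True
        NOT N = True
    NOT ((NOT Q IFF A)) = True
      NOT Q IFF A = False
        NOT Q = True
  (NOT N IMPLIES C) AND ((NOT N IFF NOT Q) IFF NOT W) = True
    NOT N IMPLIES C = True
      NOT N = True
    (NOT N IFF NOT Q) IFF NOT W = True
      NOT N IFF NOT Q = True
        NOT N = True
        NOT Q = True
      NOT W = True
Both conjuncts True, so the formula holds.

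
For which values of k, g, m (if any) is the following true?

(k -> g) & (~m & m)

No satisfying assignment exists.

Case m = True: the conjunct ~m is False.
Case m = False: the conjunct m is False.
Both cases fail — unsatisfiable.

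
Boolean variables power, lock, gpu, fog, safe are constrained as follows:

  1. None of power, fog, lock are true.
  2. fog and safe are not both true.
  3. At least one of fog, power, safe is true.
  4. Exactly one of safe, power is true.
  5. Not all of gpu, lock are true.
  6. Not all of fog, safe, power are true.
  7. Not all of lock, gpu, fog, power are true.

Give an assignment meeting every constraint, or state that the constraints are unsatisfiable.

power: False; lock: False; gpu: False; fog: False; safe: True

  (1) {power, fog, lock}: 0 true — none ✓
  (2) fog=F, safe=T — not both ✓
  (3) {fog, power, safe}: 1 true — at least one ✓
  (4) {safe, power}: 1 true — exactly one ✓
  (5) {gpu, lock}: 0/2 true — not all ✓
  (6) {fog, safe, power}: 1/3 true — not all ✓
  (7) {lock, gpu, fog, power}: 0/4 true — not all ✓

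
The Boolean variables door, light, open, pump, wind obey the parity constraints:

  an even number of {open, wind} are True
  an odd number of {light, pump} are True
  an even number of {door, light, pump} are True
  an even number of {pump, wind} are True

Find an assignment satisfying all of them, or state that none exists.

door = True, light = True, open = False, pump = False, wind = False

{open, wind}: 0 true → even ✓
{light, pump}: 1 true → odd ✓
{door, light, pump}: 2 true → even ✓
{pump, wind}: 0 true → even ✓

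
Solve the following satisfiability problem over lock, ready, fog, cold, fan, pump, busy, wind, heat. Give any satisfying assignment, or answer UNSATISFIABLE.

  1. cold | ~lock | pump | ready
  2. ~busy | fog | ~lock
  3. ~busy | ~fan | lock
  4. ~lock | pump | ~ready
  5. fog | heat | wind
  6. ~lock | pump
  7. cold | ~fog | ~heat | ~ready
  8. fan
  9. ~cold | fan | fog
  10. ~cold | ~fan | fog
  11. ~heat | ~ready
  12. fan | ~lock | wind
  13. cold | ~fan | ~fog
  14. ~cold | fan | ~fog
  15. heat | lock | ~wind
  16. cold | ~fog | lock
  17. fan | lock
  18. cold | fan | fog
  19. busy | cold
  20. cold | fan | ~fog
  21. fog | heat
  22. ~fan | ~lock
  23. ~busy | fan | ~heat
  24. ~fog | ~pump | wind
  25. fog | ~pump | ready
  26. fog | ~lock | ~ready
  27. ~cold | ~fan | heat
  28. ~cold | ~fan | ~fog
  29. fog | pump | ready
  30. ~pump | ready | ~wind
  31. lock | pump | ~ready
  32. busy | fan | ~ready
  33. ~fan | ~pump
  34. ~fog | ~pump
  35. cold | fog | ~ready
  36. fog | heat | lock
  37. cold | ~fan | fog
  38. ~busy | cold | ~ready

The formula is unsatisfiable.

Case fog = True:
  (fan) forces fan = True.
  (cold | ~fan | ~fog) forces cold = True.
  Clause (~cold | ~fan | ~fog) is falsified — contradiction.
Case fog = False:
  (fan) forces fan = True.
  (~cold | ~fan | fog) forces cold = False.
  Clause (cold | ~fan | fog) is falsified — contradiction.
Both cases fail, so the formula is unsatisfiable.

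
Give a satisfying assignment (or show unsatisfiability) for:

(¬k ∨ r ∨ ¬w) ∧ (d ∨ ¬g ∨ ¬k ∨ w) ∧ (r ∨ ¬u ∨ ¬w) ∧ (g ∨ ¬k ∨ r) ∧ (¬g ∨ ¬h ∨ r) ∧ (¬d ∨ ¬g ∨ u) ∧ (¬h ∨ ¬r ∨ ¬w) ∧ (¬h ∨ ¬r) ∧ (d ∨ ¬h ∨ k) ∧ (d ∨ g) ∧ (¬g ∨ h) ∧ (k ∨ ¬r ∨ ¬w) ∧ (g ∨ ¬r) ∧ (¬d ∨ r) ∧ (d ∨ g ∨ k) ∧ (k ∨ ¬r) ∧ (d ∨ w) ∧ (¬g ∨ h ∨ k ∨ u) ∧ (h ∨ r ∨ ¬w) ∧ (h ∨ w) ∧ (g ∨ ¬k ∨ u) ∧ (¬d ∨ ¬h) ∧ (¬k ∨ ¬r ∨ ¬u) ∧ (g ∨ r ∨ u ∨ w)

No satisfying assignment exists.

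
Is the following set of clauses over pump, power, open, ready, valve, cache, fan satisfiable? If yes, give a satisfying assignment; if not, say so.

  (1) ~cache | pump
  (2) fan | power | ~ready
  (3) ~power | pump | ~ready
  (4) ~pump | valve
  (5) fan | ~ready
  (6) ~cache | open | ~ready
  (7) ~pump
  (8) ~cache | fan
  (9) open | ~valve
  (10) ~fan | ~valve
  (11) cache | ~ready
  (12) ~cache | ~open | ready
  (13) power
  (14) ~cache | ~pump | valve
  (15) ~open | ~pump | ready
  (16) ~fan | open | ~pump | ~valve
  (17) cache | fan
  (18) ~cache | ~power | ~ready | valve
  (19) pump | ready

Unsatisfiable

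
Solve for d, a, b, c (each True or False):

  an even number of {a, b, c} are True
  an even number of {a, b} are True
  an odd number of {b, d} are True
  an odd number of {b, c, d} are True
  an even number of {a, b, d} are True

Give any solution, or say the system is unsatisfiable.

d = False, a = True, b = True, c = False

{a, b, c}: 2 true → even ✓
{a, b}: 2 true → even ✓
{b, d}: 1 true → odd ✓
{b, c, d}: 1 true → odd ✓
{a, b, d}: 2 true → even ✓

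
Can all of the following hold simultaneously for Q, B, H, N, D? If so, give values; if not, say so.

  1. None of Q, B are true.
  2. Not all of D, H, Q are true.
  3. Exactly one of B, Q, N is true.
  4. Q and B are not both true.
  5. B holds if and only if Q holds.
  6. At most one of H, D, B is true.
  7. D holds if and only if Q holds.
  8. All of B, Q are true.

Unsatisfiable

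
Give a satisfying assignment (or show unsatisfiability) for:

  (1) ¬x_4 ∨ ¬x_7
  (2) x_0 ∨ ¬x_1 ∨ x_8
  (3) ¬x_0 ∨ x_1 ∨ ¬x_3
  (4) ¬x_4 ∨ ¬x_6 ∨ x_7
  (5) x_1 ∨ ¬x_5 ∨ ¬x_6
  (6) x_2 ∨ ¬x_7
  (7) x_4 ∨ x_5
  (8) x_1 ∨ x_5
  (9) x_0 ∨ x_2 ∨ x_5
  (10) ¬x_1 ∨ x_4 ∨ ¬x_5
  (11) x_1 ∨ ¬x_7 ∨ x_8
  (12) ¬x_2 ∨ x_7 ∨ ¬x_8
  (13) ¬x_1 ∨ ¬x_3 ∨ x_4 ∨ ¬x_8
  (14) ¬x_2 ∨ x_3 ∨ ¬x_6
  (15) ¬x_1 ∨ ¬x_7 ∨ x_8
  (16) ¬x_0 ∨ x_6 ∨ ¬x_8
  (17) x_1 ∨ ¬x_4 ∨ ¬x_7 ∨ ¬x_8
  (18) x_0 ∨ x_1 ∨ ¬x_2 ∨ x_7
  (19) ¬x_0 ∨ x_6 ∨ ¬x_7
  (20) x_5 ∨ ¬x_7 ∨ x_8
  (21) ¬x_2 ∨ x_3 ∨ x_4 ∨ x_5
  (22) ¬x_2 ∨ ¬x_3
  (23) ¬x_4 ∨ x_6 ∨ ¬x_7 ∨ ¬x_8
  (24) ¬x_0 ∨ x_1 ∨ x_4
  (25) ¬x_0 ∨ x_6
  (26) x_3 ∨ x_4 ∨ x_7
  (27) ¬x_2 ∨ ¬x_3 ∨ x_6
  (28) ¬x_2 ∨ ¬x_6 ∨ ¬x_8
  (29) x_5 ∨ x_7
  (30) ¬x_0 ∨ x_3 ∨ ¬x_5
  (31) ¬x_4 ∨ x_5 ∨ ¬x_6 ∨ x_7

x_0=F, x_1=F, x_2=F, x_3=T, x_4=T, x_5=T, x_6=F, x_7=F, x_8=F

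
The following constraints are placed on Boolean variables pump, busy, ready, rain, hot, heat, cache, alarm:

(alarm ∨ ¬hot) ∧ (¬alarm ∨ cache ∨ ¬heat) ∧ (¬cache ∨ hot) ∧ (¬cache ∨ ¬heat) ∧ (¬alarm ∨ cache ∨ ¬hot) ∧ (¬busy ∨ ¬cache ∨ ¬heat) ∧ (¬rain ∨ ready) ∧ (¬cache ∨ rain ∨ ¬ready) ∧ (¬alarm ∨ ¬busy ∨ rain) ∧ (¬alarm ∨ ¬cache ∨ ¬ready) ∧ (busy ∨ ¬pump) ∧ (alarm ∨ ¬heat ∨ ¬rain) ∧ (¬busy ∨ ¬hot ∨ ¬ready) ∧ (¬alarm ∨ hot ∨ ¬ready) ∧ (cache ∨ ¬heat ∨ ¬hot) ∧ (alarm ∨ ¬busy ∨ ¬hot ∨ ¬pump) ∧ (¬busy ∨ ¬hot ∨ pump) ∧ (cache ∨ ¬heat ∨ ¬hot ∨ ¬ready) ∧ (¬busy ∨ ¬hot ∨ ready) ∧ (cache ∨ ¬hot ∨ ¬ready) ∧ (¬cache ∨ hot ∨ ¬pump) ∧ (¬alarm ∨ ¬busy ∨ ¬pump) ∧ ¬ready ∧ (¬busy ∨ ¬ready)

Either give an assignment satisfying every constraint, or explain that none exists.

Unit clause (¬ready) forces ready = False.
In (¬rain ∨ ready) only ¬rain is left, so rain = False.
Set pump = False.
Set busy = False.
Set hot = False.
  then (¬cache ∨ hot) forces cache = False.
Set heat = True.
  then (¬alarm ∨ cache ∨ ¬heat) forces alarm = False.
All clauses satisfied.

pump = False, busy = False, ready = False, rain = False, hot = False, heat = True, cache = False, alarm = False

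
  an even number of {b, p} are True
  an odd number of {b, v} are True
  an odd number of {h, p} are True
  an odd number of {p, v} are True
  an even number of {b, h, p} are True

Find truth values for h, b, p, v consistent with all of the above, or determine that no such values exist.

h: False; b: True; p: True; v: False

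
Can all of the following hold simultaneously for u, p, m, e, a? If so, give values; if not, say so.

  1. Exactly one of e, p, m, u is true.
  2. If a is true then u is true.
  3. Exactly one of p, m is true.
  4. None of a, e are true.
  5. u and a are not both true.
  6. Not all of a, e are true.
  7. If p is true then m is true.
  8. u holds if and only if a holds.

u = False; p = False; m = True; e = False; a = False

  (1) {e, p, m, u}: 1 true — exactly one ✓
  (2) a=F ⇒ u: vacuous ✓
  (3) {p, m}: 1 true — exactly one ✓
  (4) {a, e}: 0 true — none ✓
  (5) u=F, a=F — not both ✓
  (6) {a, e}: 0/2 true — not all ✓
  (7) p=F ⇒ m: vacuous ✓
  (8) u=F, a=F — same ✓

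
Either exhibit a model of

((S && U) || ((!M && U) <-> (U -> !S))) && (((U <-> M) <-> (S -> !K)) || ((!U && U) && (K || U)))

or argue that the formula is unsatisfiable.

S = True; M = False; K = True; U = True

  (S && U) || ((!M && U) <-> (U -> !S)) = True
    S && U = True
    (!M && U) <-> (U -> !S) = False
      !M && U = True
        !M = True
      U -> !S = False
        !S = False
  ((U <-> M) <-> (S -> !K)) || ((!U && U) && (K || U)) = True
    (U <-> M) <-> (S -> !K) = True
      U <-> M = False
      S -> !K = False
        !K = False
    (!U && U) && (K || U) = False
      !U && U = False
        !U = False
      K || U = True
Both conjuncts True, so the formula holds.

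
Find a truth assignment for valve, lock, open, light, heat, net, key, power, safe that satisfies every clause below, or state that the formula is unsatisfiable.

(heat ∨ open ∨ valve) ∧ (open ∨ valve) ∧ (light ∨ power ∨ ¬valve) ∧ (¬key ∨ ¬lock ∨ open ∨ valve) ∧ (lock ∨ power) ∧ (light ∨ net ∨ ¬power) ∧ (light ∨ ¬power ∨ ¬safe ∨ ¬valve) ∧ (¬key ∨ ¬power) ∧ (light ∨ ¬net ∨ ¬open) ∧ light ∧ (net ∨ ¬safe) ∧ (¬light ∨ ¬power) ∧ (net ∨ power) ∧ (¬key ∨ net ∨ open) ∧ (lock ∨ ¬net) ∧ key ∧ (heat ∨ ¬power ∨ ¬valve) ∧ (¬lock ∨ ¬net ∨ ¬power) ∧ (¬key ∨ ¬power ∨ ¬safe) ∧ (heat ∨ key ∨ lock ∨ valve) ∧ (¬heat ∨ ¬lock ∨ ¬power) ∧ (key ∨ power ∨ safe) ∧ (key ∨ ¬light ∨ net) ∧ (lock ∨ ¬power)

Unit clause (light) forces light = True.
In (¬light ∨ ¬power) only ¬power is left, so power = False.
In (net ∨ power) only net is left, so net = True.
In (lock ∨ ¬net) only lock is left, so lock = True.
Unit clause (key) forces key = True.
Set valve = True.
Set open = False.
Set heat = False.
Set safe = False.
All clauses satisfied.

valve = True; lock = True; open = False; light = True; heat = False; net = True; key = True; power = False; safe = False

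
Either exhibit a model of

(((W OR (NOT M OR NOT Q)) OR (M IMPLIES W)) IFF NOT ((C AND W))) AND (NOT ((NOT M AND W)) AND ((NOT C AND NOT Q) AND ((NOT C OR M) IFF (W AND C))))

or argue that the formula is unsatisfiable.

Case C = True: the conjunct NOT C is False.
Case C = False: the conjunct (NOT C OR M) IFF (W AND C) becomes (True OR M) IFF (W AND False) = False.
Both cases fail — unsatisfiable.

Unsatisfiable — no assignment works.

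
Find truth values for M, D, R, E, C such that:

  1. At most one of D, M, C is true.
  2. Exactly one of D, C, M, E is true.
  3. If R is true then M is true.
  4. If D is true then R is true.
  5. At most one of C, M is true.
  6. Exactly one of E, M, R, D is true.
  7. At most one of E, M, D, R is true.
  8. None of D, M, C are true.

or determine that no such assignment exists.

M = False; D = False; R = False; E = True; C = False

  (1) {D, M, C}: 0 true — at most one ✓
  (2) {D, C, M, E}: 1 true — exactly one ✓
  (3) R=F ⇒ M: vacuous ✓
  (4) D=F ⇒ R: vacuous ✓
  (5) {C, M}: 0 true — at most one ✓
  (6) {E, M, R, D}: 1 true — exactly one ✓
  (7) {E, M, D, R}: 1 true — at most one ✓
  (8) {D, M, C}: 0 true — none ✓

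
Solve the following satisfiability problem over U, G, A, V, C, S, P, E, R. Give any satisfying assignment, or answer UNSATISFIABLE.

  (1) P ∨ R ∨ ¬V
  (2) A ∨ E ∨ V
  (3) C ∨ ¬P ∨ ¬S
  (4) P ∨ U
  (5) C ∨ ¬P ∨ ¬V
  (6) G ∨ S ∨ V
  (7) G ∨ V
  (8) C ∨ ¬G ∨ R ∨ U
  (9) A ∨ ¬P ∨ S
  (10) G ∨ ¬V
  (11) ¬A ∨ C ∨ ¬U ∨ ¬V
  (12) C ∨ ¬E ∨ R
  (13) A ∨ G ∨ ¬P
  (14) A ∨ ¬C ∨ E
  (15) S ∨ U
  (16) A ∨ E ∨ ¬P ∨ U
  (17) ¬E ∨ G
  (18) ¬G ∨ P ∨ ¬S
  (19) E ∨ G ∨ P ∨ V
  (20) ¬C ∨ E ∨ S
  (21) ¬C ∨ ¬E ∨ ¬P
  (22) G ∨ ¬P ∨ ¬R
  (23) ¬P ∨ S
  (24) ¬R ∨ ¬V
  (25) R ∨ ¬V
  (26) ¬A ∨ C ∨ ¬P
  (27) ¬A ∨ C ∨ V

Set U = False.
  then (P ∨ U) forces P = True.
  then (S ∨ U) forces S = True.
  then (C ∨ ¬P ∨ ¬S) forces C = True.
  then (¬C ∨ ¬E ∨ ¬P) forces E = False.
  then (A ∨ ¬C ∨ E) forces A = True.
Try G = False:
  (G ∨ V) forces V = True.
  clause (G ∨ ¬V) is falsified — backtrack.
So G = True.
Set V = False.
Set R = False.
All clauses satisfied.

U=F, G=T, A=T, V=F, C=T, S=T, P=T, E=F, R=F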